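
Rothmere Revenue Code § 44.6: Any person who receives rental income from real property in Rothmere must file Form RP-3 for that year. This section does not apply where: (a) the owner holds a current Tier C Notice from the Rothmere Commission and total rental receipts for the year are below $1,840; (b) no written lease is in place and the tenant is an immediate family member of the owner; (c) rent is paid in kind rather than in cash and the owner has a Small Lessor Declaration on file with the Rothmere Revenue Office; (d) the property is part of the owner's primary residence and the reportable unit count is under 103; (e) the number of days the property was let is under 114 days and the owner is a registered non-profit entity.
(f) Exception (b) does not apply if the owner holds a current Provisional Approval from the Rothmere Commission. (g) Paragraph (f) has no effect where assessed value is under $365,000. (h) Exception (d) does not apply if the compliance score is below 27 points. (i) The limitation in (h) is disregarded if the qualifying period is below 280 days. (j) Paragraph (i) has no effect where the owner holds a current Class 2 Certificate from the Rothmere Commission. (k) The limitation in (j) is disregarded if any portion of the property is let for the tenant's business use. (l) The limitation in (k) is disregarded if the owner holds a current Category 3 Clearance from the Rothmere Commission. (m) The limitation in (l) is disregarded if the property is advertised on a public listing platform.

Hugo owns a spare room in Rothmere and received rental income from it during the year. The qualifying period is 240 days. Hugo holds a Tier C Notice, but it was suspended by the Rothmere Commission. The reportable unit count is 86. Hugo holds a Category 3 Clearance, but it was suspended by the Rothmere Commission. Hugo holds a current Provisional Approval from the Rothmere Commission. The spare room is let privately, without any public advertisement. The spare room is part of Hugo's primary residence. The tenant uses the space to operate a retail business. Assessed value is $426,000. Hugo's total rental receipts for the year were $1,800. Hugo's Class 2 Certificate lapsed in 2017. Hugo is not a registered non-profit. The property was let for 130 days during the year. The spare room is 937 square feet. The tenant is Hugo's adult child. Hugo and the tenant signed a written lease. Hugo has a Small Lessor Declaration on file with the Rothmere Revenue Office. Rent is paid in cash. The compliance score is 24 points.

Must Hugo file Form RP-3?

Exception (a) does not apply: no current Tier C Notice is held.
Exception (b) does not apply: a written lease is in place.
Exception (c) requires that rent is paid in kind rather than in cash; but rent is paid in cash, so (c) is unavailable.
Exception (d): the spare room is part of the primary residence; the reportable unit count is 86, under the 103 limit — every condition holds. Applying paragraphs (h)–(m): (h) would limit (d) — the compliance score is 24 points, below the 27 points limit — but (i) sets (h) aside: (i) is triggered — the qualifying period is 240 days, below the 280 days limit. (j), which would lift (i), is inapplicable — there is no Class 2 Certificate in force. (d) remains available.
Exception (e) fails — the number of days the property was let is 130 days, not under 114 days.

No — exception (d) applies; Hugo is not required to file Form RP-3.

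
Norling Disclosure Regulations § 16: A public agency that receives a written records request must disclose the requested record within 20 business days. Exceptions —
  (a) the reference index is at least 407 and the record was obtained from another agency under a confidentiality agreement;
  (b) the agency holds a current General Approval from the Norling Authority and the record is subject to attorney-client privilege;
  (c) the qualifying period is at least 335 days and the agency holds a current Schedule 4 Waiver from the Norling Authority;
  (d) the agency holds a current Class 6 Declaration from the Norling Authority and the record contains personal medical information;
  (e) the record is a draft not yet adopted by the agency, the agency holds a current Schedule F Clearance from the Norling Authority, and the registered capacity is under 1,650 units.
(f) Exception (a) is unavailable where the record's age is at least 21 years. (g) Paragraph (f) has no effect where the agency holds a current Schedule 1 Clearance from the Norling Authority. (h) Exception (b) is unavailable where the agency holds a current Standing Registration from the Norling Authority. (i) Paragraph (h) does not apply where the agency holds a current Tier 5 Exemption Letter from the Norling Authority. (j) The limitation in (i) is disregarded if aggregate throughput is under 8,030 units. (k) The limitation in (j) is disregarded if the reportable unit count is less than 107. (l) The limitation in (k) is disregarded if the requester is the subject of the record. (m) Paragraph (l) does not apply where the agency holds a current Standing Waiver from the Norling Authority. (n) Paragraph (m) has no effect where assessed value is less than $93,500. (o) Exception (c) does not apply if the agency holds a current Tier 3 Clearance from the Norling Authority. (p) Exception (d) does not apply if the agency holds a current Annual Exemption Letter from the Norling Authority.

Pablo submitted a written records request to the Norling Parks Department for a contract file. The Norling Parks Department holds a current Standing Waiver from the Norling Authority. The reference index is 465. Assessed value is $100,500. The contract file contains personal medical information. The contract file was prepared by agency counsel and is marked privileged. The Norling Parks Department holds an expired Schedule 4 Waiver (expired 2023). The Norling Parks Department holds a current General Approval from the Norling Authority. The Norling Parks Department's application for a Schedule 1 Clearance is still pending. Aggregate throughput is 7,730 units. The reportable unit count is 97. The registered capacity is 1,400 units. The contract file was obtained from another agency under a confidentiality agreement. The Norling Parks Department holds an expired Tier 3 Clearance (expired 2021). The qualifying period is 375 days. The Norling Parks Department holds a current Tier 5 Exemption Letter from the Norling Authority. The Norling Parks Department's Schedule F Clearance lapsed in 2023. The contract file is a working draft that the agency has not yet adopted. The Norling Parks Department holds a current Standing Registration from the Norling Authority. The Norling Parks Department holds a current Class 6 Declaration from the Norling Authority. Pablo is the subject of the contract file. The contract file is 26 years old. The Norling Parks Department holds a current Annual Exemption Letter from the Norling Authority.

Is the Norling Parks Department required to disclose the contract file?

No — exception (b) applies; the Norling Parks Department is not required to disclose the contract file.

Exception (a) is satisfied on its face — the reference index is 465, meeting the 407 threshold; the contract file was obtained under a confidentiality agreement. But: (f) operates — the record's age is 26 years, meeting the 21 years threshold. (g) is not engaged (no current Schedule 1 Clearance is held), so (f) stands. (a) is therefore removed.
Exception (b)'s conditions are all satisfied: a current General Approval is held; the contract file is privileged. Under paragraphs (h)–(n): (h) would limit (b) — a current Standing Registration is held — but (i) sets (h) aside: (i) operates against (h): a current Tier 5 Exemption Letter is held. (j) would limit (i) — aggregate throughput is 7,730 units, under the 8,030 units limit — but (k) sets (j) aside: (k) operates against (j): the reportable unit count is 97, less than the 107 limit. (l) is engaged (Pablo is the subject of the contract file), but yields to (m): (m) is triggered — a current Standing Waiver is held. (n), which would lift (m), is not triggered — assessed value is $100,500, not less than $93,500. So (b) applies.
Exception (c) fails — no current Schedule 4 Waiver is held.
All of (d)'s requirements are met (a current Class 6 Declaration is held; the contract file contains personal medical information). However, paragraph (p) must be considered: (p) is triggered — a current Annual Exemption Letter is held. (d) is therefore removed.
Exception (e) does not apply: no current Schedule F Clearance is held.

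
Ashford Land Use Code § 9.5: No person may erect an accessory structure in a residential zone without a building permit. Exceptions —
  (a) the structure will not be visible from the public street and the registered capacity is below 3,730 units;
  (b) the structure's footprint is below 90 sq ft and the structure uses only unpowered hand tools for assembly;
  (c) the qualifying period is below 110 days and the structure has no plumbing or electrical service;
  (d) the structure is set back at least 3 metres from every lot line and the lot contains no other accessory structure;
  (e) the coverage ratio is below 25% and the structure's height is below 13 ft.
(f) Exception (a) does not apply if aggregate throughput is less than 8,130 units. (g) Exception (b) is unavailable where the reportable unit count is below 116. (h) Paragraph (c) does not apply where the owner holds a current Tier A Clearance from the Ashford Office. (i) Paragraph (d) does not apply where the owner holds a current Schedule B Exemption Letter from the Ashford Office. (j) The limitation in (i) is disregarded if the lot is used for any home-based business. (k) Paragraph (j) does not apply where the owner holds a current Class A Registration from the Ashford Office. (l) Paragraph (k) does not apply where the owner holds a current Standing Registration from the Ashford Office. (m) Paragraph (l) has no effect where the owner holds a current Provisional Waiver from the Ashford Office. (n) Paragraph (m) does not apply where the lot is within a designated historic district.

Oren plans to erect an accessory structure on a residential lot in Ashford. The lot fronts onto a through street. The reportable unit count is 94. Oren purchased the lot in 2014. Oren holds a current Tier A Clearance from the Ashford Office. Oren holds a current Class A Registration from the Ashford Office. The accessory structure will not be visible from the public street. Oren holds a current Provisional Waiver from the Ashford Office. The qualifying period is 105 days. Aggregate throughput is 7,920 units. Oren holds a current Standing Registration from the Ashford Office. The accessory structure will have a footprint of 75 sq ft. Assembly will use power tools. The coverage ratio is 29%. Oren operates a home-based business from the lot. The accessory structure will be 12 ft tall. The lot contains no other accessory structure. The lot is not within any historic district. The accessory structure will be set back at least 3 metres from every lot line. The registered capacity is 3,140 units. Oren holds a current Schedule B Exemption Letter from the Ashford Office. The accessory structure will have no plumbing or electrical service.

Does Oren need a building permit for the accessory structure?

Exception (a) is satisfied on its face — the structure will not be visible from the street; the registered capacity is 3,140 units, below the 3,730 units limit. Turning to paragraph (f): (f) operates against (a): aggregate throughput is 7,920 units, less than the 8,130 units limit. (a) is therefore removed.
Exception (b) requires that the structure uses only unpowered hand tools for assembly; but assembly uses power tools, so (b) is unavailable.
Exception (c) is satisfied on its face — the qualifying period is 105 days, below the 110 days limit; there is no plumbing or electrical service. But: (h) is engaged — a current Tier A Clearance is held. (c) is therefore removed.
All of (d)'s requirements are met (the setback is at least 3 m on every side; the lot has no other accessory structure). But applying paragraphs (i)–(n): (i) applies — a current Schedule B Exemption Letter is held. (j) operates (a home-based business operates on the lot), but is itself disapplied by (k): (k) operates against (j): a current Class A Registration is held. (l) operates (a current Standing Registration is held), but is set aside by (m): (m) is triggered — a current Provisional Waiver is held. (n) is inapplicable (the lot is not in a historic district), so (m) stands. So (d) is unavailable.
Exception (e) requires that the coverage ratio is below 25%; but the coverage ratio is 29%, not below 25%, so (e) is unavailable.
No exception displaces § 9.5.

Yes — Oren must obtain a building permit.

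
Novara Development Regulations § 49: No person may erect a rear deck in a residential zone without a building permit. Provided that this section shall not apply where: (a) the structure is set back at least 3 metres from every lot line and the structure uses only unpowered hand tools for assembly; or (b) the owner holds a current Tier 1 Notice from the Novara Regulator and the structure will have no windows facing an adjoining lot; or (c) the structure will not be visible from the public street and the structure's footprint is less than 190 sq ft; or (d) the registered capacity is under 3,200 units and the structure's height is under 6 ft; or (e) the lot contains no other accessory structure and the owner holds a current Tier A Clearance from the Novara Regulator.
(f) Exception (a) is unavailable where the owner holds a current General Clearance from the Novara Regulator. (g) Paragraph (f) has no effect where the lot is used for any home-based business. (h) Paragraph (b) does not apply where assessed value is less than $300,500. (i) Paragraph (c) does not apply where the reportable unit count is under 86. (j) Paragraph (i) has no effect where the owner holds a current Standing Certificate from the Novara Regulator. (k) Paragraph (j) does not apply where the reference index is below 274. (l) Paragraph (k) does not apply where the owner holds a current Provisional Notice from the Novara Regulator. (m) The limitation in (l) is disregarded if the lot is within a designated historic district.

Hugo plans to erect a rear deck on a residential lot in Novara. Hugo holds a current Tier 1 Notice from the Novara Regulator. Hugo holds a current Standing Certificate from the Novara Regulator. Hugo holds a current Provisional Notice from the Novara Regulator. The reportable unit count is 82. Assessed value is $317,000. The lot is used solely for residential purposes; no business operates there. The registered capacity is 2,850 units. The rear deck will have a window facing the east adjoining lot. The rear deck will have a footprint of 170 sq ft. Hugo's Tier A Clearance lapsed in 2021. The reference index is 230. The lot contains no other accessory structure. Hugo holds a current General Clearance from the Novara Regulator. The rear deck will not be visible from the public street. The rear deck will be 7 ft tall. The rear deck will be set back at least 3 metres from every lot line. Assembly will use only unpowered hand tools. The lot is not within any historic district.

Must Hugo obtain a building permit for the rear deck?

Exception (a): the setback is at least 3 m on every side; assembly uses only hand tools — every condition holds. But applying paragraphs (f)–(g): (f) is engaged — a current General Clearance is held. (g) is not triggered (the lot is solely residential), so (f) stands. Exception (a) does not apply.
Exception (b) fails — a window faces an adjoining lot.
Exception (c)'s conditions are all satisfied: the structure will not be visible from the street; the structure's footprint is 170 sq ft, less than the 190 sq ft limit. Under paragraphs (i)–(m): (i) would limit (c) — the reportable unit count is 82, under the 86 limit — but (j) sets (i) aside: (j) applies — a current Standing Certificate is held. (k) would limit (j) — the reference index is 230, below the 274 limit — but (l) sets (k) aside: (l) is triggered — a current Provisional Notice is held. (m) is inapplicable (the lot is not in a historic district), so (l) stands. (c) remains available.
Exception (d) fails — the structure's height is 7 ft, not under 6 ft.
Exception (e) fails — the Tier A Clearance is not current.

No — exception (c) applies; Hugo does not need a building permit.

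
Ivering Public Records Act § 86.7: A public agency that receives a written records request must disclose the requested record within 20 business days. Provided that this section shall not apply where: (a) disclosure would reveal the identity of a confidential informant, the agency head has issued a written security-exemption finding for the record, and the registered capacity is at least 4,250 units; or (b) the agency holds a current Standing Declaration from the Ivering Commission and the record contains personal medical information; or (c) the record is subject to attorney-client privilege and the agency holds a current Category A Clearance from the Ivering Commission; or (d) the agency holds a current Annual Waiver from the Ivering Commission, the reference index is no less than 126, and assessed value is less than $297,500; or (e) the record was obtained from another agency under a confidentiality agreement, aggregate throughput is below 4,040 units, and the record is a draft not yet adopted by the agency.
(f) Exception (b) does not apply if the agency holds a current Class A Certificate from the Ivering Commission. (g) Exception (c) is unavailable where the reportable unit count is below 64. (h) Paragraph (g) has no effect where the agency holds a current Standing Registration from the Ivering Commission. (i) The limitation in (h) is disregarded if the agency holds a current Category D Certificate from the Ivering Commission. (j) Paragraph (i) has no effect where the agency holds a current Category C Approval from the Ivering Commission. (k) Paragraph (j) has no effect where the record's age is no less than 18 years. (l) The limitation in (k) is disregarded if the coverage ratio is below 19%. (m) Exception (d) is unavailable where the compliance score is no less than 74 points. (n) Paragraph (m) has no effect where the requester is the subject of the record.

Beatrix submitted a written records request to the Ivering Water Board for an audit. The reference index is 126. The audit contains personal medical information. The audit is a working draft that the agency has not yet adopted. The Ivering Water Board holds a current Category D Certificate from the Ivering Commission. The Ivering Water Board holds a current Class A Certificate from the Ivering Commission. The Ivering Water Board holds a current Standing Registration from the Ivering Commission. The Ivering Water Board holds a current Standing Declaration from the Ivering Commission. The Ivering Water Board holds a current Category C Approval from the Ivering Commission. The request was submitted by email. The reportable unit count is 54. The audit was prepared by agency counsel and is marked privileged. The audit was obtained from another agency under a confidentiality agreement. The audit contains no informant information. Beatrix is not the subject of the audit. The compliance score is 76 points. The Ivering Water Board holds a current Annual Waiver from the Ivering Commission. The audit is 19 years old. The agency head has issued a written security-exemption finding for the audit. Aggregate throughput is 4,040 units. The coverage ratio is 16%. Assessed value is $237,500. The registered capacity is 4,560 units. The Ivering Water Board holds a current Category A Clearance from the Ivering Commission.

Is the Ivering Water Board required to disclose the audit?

Exception (a) fails — the audit contains no informant information.
All of (b)'s requirements are met (a current Standing Declaration is held; the audit contains personal medical information). But: (f) applies — a current Class A Certificate is held. (b) is therefore removed.
All of (c)'s requirements are met (the audit is privileged; a current Category A Clearance is held). Under paragraphs (g)–(l): (g) would limit (c) — the reportable unit count is 54, below the 64 limit — but (h) sets (g) aside: (h) operates — a current Standing Registration is held. (i) applies (a current Category D Certificate is held), but is set aside by (j): (j) operates against (i): a current Category C Approval is held. (k) would limit (j) — the record's age is 19 years, meeting the 18 years threshold — but (l) sets (k) aside: (l) is engaged — the coverage ratio is 16%, below the 19% limit. Exception (c) stands.
Exception (d) is satisfied on its face — a current Annual Waiver is held; the reference index is 126, meeting the 126 threshold; assessed value is $237,500, less than the $297,500 limit. Turning to paragraphs (m)–(n): (m) operates against (d): the compliance score is 76 points, meeting the 74 points threshold. (n) is not engaged (Beatrix is not the subject of the audit), so (m) stands. (d) is therefore removed.
Exception (e) fails — aggregate throughput is 4,040 units, not below 4,040 units.

No — exception (c) applies; the Ivering Water Board is not required to disclose the audit.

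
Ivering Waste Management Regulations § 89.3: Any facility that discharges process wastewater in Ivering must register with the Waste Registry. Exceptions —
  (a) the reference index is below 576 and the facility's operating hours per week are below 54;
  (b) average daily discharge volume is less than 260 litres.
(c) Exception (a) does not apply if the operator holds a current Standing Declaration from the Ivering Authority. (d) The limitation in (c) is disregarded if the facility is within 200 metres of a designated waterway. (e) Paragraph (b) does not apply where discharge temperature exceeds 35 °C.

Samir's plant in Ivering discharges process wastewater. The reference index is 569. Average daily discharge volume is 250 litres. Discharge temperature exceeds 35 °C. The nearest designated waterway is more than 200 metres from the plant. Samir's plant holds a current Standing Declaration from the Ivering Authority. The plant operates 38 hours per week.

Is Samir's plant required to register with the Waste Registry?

Exception (a)'s conditions are all satisfied: the reference index is 569, below the 576 limit; the facility's operating hours per week are 38, below the 54 limit. But: (c) operates against (a): a current Standing Declaration is held. (d) is not engaged (the plant is more than 200 m from any designated waterway), so (c) stands. Exception (a) does not apply.
Exception (b): average daily discharge volume is 250 litres, less than the 260 litres limit — every condition holds. But applying paragraph (e): (e) operates against (b): discharge temperature exceeds 35 °C. So (b) is unavailable.
No exception displaces § 89.3.

Yes — Samir's plant must register with the Waste Registry.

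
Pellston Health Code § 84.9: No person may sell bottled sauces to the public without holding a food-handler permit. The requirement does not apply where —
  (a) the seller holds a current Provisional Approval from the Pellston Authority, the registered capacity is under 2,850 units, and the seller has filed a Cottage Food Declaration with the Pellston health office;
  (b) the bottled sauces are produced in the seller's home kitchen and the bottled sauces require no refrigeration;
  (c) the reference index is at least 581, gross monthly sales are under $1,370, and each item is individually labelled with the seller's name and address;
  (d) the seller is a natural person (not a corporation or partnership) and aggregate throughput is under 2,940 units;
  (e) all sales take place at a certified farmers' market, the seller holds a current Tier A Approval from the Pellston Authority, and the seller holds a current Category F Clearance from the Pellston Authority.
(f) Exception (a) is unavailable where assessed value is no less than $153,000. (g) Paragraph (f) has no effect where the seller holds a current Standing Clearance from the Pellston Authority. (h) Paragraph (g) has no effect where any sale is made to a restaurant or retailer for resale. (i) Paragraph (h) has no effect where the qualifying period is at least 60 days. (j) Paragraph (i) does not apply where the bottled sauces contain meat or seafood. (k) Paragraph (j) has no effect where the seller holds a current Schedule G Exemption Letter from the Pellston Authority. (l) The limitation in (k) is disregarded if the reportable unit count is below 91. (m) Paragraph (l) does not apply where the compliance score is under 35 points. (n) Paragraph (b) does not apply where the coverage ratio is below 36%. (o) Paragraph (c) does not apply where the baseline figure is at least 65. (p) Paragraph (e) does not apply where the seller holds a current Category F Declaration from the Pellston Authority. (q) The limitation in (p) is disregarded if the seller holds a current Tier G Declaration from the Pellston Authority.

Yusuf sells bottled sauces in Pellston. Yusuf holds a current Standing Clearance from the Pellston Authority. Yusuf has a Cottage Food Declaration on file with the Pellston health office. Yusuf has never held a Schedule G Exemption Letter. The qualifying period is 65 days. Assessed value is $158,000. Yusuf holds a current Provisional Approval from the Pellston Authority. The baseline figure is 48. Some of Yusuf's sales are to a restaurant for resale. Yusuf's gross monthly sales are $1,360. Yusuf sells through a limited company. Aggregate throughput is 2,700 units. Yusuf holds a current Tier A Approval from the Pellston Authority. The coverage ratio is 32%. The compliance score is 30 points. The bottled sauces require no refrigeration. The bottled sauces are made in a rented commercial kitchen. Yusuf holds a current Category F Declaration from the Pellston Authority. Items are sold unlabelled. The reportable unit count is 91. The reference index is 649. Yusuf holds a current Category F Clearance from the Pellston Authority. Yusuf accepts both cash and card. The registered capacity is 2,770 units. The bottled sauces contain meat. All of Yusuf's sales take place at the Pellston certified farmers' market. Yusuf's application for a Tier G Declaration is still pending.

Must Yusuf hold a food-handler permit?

All of (a)'s requirements are met (a current Provisional Approval is held; the registered capacity is 2,770 units, under the 2,850 units limit; a Cottage Food Declaration is on file). Turning to paragraphs (f)–(m): (f) is engaged — assessed value is $158,000, meeting the $153,000 threshold. (g) applies (a current Standing Clearance is held), but is set aside by (h): (h) operates against (g): some sales are to a restaurant for resale. (i) operates (the qualifying period is 65 days, meeting the 60 days threshold), but is overridden by (j): (j) operates against (i): the bottled sauces contain meat. (k) is not engaged (there is no Schedule G Exemption Letter in force), so (j) stands. Exception (a) does not apply.
Exception (b) fails — the bottled sauces are made in a commercial kitchen, not a home kitchen.
Exception (c) does not apply: items are sold unlabelled.
Exception (d) requires that the seller is a natural person (not a corporation or partnership); but the seller operates through a limited company, so (d) is unavailable.
Exception (e): all sales are at a certified farmers' market; a current Tier A Approval is held; a current Category F Clearance is held — every condition holds. However, paragraphs (p)–(q) must be considered: (p) is triggered — a current Category F Declaration is held. (q), which would lift (p), is inapplicable — there is no Tier G Declaration in force. (e) is therefore removed.
No exception displaces § 84.9.

Yes — Yusuf must hold a food-handler permit.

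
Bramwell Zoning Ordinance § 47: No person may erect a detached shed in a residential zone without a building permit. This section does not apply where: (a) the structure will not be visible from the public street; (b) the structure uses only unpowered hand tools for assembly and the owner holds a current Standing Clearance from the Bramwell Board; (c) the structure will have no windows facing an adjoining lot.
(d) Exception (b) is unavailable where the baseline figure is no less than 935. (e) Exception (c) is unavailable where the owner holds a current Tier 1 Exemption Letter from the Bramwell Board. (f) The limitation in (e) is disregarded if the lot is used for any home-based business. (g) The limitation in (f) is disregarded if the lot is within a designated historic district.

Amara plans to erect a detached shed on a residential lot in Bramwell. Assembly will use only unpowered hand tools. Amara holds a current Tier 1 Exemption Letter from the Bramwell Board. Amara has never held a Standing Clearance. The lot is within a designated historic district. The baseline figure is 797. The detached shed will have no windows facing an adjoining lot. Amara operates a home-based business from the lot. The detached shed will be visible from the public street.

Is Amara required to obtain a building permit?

Exception (a) requires that the structure will not be visible from the public street; but the structure will be visible from the street, so (a) is unavailable.
Exception (b) fails — there is no Standing Clearance in force.
Exception (c)'s conditions are all satisfied: no windows face an adjoining lot. Turning to paragraphs (e)–(g): (e) is triggered — a current Tier 1 Exemption Letter is held. (f) would limit (e) — a home-based business operates on the lot — but (g) sets (f) aside: (g) operates against (f): the lot is in a historic district. (c) is therefore removed.
No exception displaces § 47.

Yes — Amara must obtain a building permit.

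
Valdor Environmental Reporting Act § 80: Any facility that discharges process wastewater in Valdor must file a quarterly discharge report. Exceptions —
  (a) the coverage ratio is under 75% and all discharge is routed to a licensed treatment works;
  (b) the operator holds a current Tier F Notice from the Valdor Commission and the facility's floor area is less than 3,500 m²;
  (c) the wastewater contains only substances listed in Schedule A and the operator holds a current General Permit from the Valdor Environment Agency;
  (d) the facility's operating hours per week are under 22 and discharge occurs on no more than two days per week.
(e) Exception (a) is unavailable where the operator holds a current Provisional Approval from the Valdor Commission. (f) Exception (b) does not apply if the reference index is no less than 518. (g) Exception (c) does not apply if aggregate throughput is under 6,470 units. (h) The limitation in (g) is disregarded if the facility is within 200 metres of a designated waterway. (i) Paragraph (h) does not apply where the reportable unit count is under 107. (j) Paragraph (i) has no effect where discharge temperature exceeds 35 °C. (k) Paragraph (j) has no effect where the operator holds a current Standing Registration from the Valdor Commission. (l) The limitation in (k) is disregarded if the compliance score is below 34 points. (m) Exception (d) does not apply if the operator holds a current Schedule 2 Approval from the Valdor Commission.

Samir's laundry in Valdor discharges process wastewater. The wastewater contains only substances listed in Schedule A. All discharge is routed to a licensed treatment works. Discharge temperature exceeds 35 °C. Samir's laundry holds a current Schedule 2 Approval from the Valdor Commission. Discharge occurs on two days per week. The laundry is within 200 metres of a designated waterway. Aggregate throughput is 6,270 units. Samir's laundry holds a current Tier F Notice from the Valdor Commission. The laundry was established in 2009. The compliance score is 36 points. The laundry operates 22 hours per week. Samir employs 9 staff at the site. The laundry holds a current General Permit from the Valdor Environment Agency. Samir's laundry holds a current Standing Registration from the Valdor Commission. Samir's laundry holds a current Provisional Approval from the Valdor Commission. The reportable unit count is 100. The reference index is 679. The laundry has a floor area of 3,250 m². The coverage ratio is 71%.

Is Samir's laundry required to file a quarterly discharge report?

Yes — Samir's laundry must file a quarterly discharge report.

Exception (a)'s conditions are all satisfied: the coverage ratio is 71%, under the 75% limit; discharge is routed to a licensed treatment works. However, paragraph (e) must be considered: (e) operates against (a): a current Provisional Approval is held. Exception (a) does not apply.
Exception (b): a current Tier F Notice is held; the facility's floor area is 3,250 m², less than the 3,500 m² limit — every condition holds. However, paragraph (f) must be considered: (f) operates against (b): the reference index is 679, meeting the 518 threshold. Exception (b) does not apply.
All of (c)'s requirements are met (the wastewater is Schedule-A-only; a current General Permit is held). Turning to paragraphs (g)–(l): (g) applies — aggregate throughput is 6,270 units, under the 6,470 units limit. (h) would limit (g) — the laundry is within 200 m of a designated waterway — but (i) sets (h) aside: (i) operates against (h): the reportable unit count is 100, under the 107 limit. (j) is engaged (discharge temperature exceeds 35 °C), but is set aside by (k): (k) operates against (j): a current Standing Registration is held. (l), which would lift (k), is not triggered — the compliance score is 36 points, not below 34 points. Exception (c) does not apply.
Exception (d) requires that the facility's operating hours per week are under 22; but the facility's operating hours per week are 22, not under 22, so (d) is unavailable.
No exception displaces § 80.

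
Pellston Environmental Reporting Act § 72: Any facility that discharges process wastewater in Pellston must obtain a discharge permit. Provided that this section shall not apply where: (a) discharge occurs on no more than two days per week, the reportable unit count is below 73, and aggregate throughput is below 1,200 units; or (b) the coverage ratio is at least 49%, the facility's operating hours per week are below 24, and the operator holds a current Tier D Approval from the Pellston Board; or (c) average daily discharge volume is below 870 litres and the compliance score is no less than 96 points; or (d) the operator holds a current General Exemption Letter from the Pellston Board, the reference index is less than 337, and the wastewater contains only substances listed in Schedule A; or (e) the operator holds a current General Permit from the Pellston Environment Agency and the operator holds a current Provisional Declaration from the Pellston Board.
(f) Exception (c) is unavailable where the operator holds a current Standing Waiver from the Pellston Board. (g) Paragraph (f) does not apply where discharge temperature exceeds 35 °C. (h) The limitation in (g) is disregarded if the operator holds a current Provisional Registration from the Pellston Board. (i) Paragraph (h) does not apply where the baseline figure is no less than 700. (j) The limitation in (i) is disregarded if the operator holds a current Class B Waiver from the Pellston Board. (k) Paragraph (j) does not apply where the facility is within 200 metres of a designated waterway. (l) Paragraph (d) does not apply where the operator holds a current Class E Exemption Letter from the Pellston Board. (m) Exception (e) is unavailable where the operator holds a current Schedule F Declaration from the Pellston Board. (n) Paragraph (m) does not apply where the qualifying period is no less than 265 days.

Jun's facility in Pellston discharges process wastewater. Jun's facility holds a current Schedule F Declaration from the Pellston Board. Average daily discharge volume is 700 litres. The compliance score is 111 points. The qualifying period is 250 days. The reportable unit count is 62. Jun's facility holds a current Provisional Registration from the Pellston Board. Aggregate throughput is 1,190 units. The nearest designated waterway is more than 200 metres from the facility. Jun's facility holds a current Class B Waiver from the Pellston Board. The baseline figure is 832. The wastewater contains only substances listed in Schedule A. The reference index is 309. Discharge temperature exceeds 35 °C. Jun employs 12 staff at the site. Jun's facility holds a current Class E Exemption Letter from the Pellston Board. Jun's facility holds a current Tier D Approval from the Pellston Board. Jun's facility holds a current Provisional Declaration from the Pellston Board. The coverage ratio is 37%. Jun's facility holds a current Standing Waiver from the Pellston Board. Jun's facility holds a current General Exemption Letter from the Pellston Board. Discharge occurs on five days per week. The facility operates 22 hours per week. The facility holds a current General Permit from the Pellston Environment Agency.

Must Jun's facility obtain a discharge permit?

Exception (a) requires that discharge occurs on no more than two days per week; but discharge occurs on five days per week, so (a) is unavailable.
Exception (b) requires that the coverage ratio is at least 49%; but the coverage ratio is 37%, short of 49%, so (b) is unavailable.
Exception (c) is satisfied on its face — average daily discharge volume is 700 litres, below the 870 litres limit; the compliance score is 111 points, meeting the 96 points threshold. But applying paragraphs (f)–(k): (f) applies — a current Standing Waiver is held. (g) would limit (f) — discharge temperature exceeds 35 °C — but (h) sets (g) aside: (h) operates against (g): a current Provisional Registration is held. (i) would limit (h) — the baseline figure is 832, meeting the 700 threshold — but (j) sets (i) aside: (j) is engaged — a current Class B Waiver is held. (k), which would lift (j), is inapplicable — the facility is more than 200 m from any designated waterway. Exception (c) does not apply.
All of (d)'s requirements are met (a current General Exemption Letter is held; the reference index is 309, less than the 337 limit; the wastewater is Schedule-A-only). Turning to paragraph (l): (l) operates against (d): a current Class E Exemption Letter is held. Exception (d) does not apply.
Exception (e)'s conditions are all satisfied: a current General Permit is held; a current Provisional Declaration is held. But applying paragraphs (m)–(n): (m) operates against (e): a current Schedule F Declaration is held. (n), which would lift (m), is inapplicable — the qualifying period is 250 days, short of 265 days. Exception (e) does not apply.
No exception displaces § 72.

Yes — Jun's facility must obtain a discharge permit.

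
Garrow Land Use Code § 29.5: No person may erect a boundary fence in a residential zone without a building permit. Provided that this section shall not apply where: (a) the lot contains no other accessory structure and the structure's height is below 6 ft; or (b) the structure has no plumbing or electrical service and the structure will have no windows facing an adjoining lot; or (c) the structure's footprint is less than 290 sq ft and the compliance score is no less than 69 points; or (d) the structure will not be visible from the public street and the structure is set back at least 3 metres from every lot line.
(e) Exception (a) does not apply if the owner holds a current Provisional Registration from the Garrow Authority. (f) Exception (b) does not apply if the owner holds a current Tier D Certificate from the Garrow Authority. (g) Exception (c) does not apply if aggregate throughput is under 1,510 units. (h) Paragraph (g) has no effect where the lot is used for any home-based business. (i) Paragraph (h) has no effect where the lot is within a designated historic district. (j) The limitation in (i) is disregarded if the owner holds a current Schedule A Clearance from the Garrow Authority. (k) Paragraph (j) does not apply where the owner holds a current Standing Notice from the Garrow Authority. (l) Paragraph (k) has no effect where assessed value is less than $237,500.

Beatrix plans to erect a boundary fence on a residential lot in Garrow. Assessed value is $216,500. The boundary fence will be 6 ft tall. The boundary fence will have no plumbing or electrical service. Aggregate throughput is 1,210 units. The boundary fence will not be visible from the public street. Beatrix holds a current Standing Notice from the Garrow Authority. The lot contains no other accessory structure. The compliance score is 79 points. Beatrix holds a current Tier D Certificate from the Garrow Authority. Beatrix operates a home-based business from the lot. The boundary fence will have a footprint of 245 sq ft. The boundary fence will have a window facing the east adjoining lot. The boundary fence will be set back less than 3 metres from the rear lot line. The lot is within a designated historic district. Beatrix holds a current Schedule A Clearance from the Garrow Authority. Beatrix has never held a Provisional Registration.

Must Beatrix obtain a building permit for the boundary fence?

No — exception (c) applies; Beatrix does not need a building permit.

Exception (a) fails — the structure's height is 6 ft, not below 6 ft.
Exception (b) does not apply: a window faces an adjoining lot.
Exception (c)'s conditions are all satisfied: the structure's footprint is 245 sq ft, less than the 290 sq ft limit; the compliance score is 79 points, meeting the 69 points threshold. As to paragraphs (g)–(l): (g) applies (aggregate throughput is 1,210 units, under the 1,510 units limit), but is overridden by (h): (h) applies — a home-based business operates on the lot. (i) would limit (h) — the lot is in a historic district — but (j) sets (i) aside: (j) applies — a current Schedule A Clearance is held. (k) applies (a current Standing Notice is held), but is overridden by (l): (l) operates — assessed value is $216,500, less than the $237,500 limit. (c) remains available.
Exception (d) does not apply: the rear setback is under 3 m.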